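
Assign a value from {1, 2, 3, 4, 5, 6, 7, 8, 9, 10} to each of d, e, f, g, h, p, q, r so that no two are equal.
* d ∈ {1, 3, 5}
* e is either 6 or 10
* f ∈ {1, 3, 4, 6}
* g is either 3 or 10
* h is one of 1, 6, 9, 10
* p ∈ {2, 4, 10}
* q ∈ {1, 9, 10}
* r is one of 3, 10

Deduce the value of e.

Among the 8 variables, 2 fits only p (and all 8 values in {1, 2, 3, 4, 5, 6, 9, 10} must be used), so p = 2.
The 7 still-open variables together cover exactly {1, 3, 4, 5, 6, 9, 10} — 7 values for 7 variables — and 4 appears only in f's list, so f = 4.
The 6 still-open variables together cover exactly {1, 3, 5, 6, 9, 10} — 6 values for 6 variables — and 5 appears only in d's list, so d = 5.
g and r between them cover only {3, 10} — a naked pair. Remove those values from e, h, q.
So e = 6.

6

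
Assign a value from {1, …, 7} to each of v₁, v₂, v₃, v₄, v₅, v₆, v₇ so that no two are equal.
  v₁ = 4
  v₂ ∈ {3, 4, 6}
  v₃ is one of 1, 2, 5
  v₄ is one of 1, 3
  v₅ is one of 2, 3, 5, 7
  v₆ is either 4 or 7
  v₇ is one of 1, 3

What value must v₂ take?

v₁ has just one choice, so v₁ = 4. So v₂, v₆ can't be 4.
v₆ has just one choice, so v₆ = 7. Strike 7 from v₅.
The 5 still-open variables draw from only 5 values {1, 2, 3, 5, 6}, so each is used; only v₂ can be 6, hence v₂ = 6.

6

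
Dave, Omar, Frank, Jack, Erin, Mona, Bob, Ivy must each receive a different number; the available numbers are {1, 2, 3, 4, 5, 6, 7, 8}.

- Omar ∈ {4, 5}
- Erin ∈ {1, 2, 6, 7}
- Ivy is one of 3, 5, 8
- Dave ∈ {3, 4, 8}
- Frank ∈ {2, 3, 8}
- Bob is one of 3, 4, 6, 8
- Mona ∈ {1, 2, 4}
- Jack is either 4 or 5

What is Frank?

Among the 8 variables, 7 fits only Erin (and all 8 values in {1, 2, 3, 4, 5, 6, 7, 8} must be used), so Erin = 7.
The 7 still-open variables draw from only 7 values {1, 2, 3, 4, 5, 6, 8}, so each is used; only Mona can be 1, hence Mona = 1.
The 6 still-open variables together cover exactly {2, 3, 4, 5, 6, 8} — 6 values for 6 variables — and 2 appears only in Frank's list, so Frank = 2.

2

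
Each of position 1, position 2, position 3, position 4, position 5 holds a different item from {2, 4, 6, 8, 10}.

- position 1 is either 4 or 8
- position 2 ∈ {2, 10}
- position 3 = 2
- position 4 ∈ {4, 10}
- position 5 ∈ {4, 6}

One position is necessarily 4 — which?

position 4

position 3 has just one choice, so position 3 = 2. Eliminate 2 elsewhere: position 2.
position 2 has just one choice, so position 2 = 10. Eliminate 10 elsewhere: position 4.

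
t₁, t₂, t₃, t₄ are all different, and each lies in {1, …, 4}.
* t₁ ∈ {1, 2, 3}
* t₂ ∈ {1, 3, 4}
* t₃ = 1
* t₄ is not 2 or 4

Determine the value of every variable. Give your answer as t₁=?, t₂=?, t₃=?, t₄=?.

t₃'s domain is down to {1}, so t₃ = 1. Eliminate 1 elsewhere: t₁, t₂, t₄.
t₄ must be 3 (only option left). Remove 3 from t₁, t₂.
t₁ has just one choice, so t₁ = 2.
t₂ must be 4 (only option left).

t₁=2, t₂=4, t₃=1, t₄=3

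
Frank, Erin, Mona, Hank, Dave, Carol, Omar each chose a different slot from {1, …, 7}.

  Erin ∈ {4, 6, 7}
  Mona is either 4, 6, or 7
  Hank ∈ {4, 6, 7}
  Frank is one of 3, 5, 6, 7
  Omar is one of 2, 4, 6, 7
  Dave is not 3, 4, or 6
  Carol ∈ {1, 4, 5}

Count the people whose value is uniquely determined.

2

The 7 variables together cover exactly {1, 2, 3, 4, 5, 6, 7} — 7 values for 7 variables — and 3 appears only in Frank's list, so Frank = 3.
Erin, Mona, Hank between them cover only {4, 6, 7} — a naked triple. Remove those values from Dave, Carol, Omar.
That leaves Omar = 2. So Dave can't be 2.
Determined: Frank=3, Omar=2. The other people each still have more than one consistent value. That makes 2.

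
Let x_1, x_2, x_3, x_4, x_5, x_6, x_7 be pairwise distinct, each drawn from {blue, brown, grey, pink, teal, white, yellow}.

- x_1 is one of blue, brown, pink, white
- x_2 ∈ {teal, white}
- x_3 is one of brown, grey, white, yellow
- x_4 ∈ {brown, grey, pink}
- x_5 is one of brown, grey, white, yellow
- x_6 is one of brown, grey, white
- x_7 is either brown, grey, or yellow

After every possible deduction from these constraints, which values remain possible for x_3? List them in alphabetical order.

brown, grey, white, yellow

Among the 7 variables, blue fits only x_1 (and all 7 values in {blue, brown, grey, pink, teal, white, yellow} must be used), so x_1 = blue.
The 6 still-open variables together cover exactly {brown, grey, pink, teal, white, yellow} — 6 values for 6 variables — and pink appears only in x_4's list, so x_4 = pink.
Among the 5 still-open variables, teal fits only x_2 (and all 5 values in {brown, grey, teal, white, yellow} must be used), so x_2 = teal.
No further eliminations apply; x_3 can still be any of brown, grey, white, yellow.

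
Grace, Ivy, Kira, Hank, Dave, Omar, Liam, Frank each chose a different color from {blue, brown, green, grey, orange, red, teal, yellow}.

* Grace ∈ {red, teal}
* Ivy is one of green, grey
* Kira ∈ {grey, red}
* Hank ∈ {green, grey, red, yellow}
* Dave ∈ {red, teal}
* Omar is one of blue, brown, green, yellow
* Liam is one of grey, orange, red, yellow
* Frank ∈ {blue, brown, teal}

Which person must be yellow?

The 8 variables together cover exactly {blue, brown, green, grey, orange, red, teal, yellow} — 8 values for 8 variables — and orange appears only in Liam's list, so Liam = orange.
Grace and Dave share exactly the 2 values {red, teal}; by pigeonhole those values go to them, so strike red, teal from Kira, Hank, Frank.
Kira's domain is down to {grey}, so Kira = grey. So Ivy, Hank can't be grey.
Ivy's domain is down to {green}, so Ivy = green. Eliminate green elsewhere: Hank, Omar.
So yellow goes to Hank.

Hank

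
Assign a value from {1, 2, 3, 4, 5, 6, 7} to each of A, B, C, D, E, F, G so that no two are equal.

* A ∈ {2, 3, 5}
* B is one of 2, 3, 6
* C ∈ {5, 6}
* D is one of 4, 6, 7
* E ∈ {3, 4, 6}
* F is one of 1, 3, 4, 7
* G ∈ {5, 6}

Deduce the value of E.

Among the 7 variables, 1 fits only F (and all 7 values in {1, 2, 3, 4, 5, 6, 7} must be used), so F = 1.
Among the 6 still-open variables, 7 fits only D (and all 6 values in {2, 3, 4, 5, 6, 7} must be used), so D = 7.
The 5 still-open variables draw from only 5 values {2, 3, 4, 5, 6}, so each is used; only E can be 4, hence E = 4.

4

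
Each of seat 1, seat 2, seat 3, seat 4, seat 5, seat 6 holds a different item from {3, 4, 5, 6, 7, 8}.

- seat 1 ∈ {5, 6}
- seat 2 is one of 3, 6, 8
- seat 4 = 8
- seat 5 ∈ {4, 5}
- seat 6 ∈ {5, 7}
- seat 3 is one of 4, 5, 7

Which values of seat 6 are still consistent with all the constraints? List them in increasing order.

5, 7

seat 4 has just one choice, so seat 4 = 8. Eliminate 8 elsewhere: seat 2.
Among the 5 still-open variables, 3 fits only seat 2 (and all 5 values in {3, 4, 5, 6, 7} must be used), so seat 2 = 3.
The 4 still-open variables draw from only 4 values {4, 5, 6, 7}, so each is used; only seat 1 can be 6, hence seat 1 = 6.
No further eliminations apply; seat 6 can still be any of 5, 7.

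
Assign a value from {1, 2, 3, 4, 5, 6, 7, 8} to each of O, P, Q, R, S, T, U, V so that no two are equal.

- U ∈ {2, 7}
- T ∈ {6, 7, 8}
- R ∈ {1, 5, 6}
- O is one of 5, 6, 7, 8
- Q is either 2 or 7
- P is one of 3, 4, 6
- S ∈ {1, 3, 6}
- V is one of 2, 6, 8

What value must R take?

Among the 8 variables, 4 fits only P (and all 8 values in {1, 2, 3, 4, 5, 6, 7, 8} must be used), so P = 4.
The 7 still-open variables draw from only 7 values {1, 2, 3, 5, 6, 7, 8}, so each is used; only S can be 3, hence S = 3.
The 6 still-open variables draw from only 6 values {1, 2, 5, 6, 7, 8}, so each is used; only R can be 1, hence R = 1.

1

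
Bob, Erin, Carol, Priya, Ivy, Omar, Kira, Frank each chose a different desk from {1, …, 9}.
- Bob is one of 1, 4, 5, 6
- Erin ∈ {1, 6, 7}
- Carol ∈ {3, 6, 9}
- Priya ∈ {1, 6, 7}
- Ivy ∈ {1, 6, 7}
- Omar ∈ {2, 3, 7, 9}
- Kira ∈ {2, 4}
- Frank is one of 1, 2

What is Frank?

Among the 8 variables, 5 fits only Bob (and all 8 values in {1, 2, 3, 4, 5, 6, 7, 9} must be used), so Bob = 5.
The 7 still-open variables draw from only 7 values {1, 2, 3, 4, 6, 7, 9}, so each is used; only Kira can be 4, hence Kira = 4.
The 3 variables Erin, Priya, Ivy are confined to {1, 6, 7}, which locks those values in; drop them from Carol, Omar, Frank.
So Frank = 2.

2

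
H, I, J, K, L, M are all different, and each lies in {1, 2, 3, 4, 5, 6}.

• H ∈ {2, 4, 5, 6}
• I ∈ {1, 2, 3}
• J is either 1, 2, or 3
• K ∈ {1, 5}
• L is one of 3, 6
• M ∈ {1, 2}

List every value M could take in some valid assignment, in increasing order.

1, 2

Among the 6 variables, 4 fits only H (and all 6 values in {1, 2, 3, 4, 5, 6} must be used), so H = 4.
The 5 still-open variables together cover exactly {1, 2, 3, 5, 6} — 5 values for 5 variables — and 5 appears only in K's list, so K = 5.
The 4 still-open variables draw from only 4 values {1, 2, 3, 6}, so each is used; only L can be 6, hence L = 6.
No further eliminations apply; M can still be any of 1, 2.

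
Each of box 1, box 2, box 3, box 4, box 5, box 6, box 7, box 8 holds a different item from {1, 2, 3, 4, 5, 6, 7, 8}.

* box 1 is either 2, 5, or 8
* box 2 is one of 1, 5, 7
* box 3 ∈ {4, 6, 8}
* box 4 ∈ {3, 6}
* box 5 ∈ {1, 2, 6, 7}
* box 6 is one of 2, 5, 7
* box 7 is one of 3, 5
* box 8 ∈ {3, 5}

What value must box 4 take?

6

The 8 variables together cover exactly {1, 2, 3, 4, 5, 6, 7, 8} — 8 values for 8 variables — and 4 appears only in box 3's list, so box 3 = 4.
The 7 still-open variables together cover exactly {1, 2, 3, 5, 6, 7, 8} — 7 values for 7 variables — and 8 appears only in box 1's list, so box 1 = 8.
The 2 variables box 7 and box 8 are confined to {3, 5}, which locks those values in; drop them from box 2, box 4, box 6.
So box 4 = 6.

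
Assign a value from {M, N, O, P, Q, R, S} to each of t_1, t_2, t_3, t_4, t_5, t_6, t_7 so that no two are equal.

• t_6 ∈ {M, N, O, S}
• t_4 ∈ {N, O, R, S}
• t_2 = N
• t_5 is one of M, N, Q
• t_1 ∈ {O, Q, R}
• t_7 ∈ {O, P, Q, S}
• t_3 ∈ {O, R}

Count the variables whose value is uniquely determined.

2

t_2 has just one choice, so t_2 = N. Remove N from t_4, t_5, t_6.
Among the 6 still-open variables, P fits only t_7 (and all 6 values in {M, O, P, Q, R, S} must be used), so t_7 = P.
Determined: t_2=N, t_7=P. The other variables each still have more than one consistent value. That makes 2.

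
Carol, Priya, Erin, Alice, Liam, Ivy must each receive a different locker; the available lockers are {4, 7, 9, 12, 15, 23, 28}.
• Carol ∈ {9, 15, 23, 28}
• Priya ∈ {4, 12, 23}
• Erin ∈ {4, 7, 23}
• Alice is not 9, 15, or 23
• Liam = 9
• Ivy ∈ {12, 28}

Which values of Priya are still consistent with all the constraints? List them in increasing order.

4, 12, 23

Liam must be 9 (only option left). Strike 9 from Carol.
No further eliminations apply; Priya can still be any of 4, 12, 23.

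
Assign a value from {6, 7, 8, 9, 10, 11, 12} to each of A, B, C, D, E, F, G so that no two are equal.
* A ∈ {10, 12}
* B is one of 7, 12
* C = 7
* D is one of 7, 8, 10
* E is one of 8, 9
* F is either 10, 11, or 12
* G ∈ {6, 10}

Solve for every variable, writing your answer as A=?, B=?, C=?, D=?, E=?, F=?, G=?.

A=10, B=12, C=7, D=8, E=9, F=11, G=6

C's domain is down to {7}, so C = 7. Strike 7 from B, D.
B must be 12 (only option left). So A, F can't be 12.
A has just one choice, so A = 10. So D, F, G can't be 10.
That leaves D = 8. Strike 8 from E.
That leaves E = 9.
F has just one choice, so F = 11.
G has just one choice, so G = 6.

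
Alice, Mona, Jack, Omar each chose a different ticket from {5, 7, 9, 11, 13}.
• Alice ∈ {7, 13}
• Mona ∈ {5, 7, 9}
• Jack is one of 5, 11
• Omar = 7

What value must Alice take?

13

Omar has just one choice, so Omar = 7. Remove 7 from Alice, Mona.
So Alice = 13.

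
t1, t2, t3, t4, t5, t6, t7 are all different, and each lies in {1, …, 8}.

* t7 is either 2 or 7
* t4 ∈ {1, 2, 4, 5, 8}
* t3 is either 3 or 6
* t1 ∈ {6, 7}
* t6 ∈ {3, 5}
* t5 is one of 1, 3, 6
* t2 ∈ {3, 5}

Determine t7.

2

t2 and t6 between them cover only {3, 5} — a naked pair. Remove those values from t3, t4, t5.
That leaves t3 = 6. So t1, t5 can't be 6.
t5's domain is down to {1}, so t5 = 1. Strike 1 from t4.
t1's domain is down to {7}, so t1 = 7. Eliminate 7 elsewhere: t7.
So t7 = 2.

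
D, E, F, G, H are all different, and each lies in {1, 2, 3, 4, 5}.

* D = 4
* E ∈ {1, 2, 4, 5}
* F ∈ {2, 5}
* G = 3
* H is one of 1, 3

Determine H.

D has just one choice, so D = 4. Remove 4 from E.
G's domain is down to {3}, so G = 3. So H can't be 3.
So H = 1.

1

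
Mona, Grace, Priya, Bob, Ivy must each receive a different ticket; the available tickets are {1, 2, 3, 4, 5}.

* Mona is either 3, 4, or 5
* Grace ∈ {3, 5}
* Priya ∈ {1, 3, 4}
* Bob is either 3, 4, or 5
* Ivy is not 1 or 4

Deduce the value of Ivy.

The 5 variables draw from only 5 values {1, 2, 3, 4, 5}, so each is used; only Priya can be 1, hence Priya = 1.
The 4 still-open variables together cover exactly {2, 3, 4, 5} — 4 values for 4 variables — and 2 appears only in Ivy's list, so Ivy = 2.

2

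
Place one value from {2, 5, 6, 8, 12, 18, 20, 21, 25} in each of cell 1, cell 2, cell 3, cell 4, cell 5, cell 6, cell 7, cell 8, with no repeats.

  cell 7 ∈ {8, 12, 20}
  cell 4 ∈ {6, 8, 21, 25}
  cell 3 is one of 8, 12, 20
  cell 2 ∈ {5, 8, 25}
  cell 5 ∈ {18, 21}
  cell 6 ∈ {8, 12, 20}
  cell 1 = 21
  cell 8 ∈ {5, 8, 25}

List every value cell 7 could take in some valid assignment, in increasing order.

8, 12, 20

cell 1 has just one choice, so cell 1 = 21. Strike 21 from cell 4, cell 5.
cell 5 must be 18 (only option left).
The 6 still-open variables draw from only 6 values {5, 6, 8, 12, 20, 25}, so each is used; only cell 4 can be 6, hence cell 4 = 6.
cell 3, cell 6, cell 7 share exactly the 3 values {8, 12, 20}; by pigeonhole those values go to them, so strike 8, 12, 20 from cell 2, cell 8.
No further eliminations apply; cell 7 can still be any of 8, 12, 20.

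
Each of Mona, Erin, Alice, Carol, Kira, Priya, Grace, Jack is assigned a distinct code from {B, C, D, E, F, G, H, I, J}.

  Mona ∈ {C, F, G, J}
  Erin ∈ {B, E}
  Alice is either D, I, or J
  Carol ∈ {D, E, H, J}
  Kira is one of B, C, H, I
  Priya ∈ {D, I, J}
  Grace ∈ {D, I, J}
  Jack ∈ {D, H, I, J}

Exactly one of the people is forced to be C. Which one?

Kira

Alice, Priya, Grace share exactly the 3 values {D, I, J}; by pigeonhole those values go to them, so strike D, I, J from Mona, Carol, Kira, Jack.
That leaves Jack = H. So Carol, Kira can't be H.
Carol's domain is down to {E}, so Carol = E. Eliminate E elsewhere: Erin.
Erin must be B (only option left). Strike B from Kira.
So C goes to Kira.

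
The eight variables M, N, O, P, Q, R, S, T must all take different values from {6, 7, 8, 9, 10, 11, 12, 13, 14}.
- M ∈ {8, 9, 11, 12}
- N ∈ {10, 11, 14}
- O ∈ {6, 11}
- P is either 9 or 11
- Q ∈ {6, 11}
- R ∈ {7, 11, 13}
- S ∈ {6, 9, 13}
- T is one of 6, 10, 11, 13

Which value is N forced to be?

O and Q between them cover only {6, 11} — a naked pair. Remove those values from M, N, P, R, S, T.
That leaves P = 9. Strike 9 from M, S.
S has just one choice, so S = 13. So R, T can't be 13.
T's domain is down to {10}, so T = 10. Strike 10 from N.
So N = 14.

14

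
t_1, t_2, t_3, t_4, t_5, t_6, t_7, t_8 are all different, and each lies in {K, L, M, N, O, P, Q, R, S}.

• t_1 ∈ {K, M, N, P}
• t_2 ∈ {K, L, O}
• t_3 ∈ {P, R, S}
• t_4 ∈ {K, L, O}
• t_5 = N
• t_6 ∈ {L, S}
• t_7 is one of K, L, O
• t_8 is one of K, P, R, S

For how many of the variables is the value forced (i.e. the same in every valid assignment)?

t_5 has just one choice, so t_5 = N. Remove N from t_1.
The 7 still-open variables together cover exactly {K, L, M, O, P, R, S} — 7 values for 7 variables — and M appears only in t_1's list, so t_1 = M.
The 3 variables t_2, t_4, t_7 are confined to {K, L, O}, which locks those values in; drop them from t_6, t_8.
That leaves t_6 = S. Strike S from t_3, t_8.
Determined: t_1=M, t_5=N, t_6=S. The other variables each still have more than one consistent value. That makes 3.

3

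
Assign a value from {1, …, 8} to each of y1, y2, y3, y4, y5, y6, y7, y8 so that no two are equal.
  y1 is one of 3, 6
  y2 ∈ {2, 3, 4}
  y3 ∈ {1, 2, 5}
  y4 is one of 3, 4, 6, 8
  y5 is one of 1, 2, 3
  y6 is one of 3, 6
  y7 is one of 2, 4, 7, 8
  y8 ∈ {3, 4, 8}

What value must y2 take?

2

Among the 8 variables, 5 fits only y3 (and all 8 values in {1, 2, 3, 4, 5, 6, 7, 8} must be used), so y3 = 5.
Among the 7 still-open variables, 1 fits only y5 (and all 7 values in {1, 2, 3, 4, 6, 7, 8} must be used), so y5 = 1.
Among the 6 still-open variables, 7 fits only y7 (and all 6 values in {2, 3, 4, 6, 7, 8} must be used), so y7 = 7.
The 5 still-open variables together cover exactly {2, 3, 4, 6, 8} — 5 values for 5 variables — and 2 appears only in y2's list, so y2 = 2.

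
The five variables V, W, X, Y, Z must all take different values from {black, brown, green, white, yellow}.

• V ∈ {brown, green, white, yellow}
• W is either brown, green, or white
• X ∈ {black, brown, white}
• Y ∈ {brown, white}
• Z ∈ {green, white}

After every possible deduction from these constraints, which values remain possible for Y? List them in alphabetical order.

The 5 variables together cover exactly {black, brown, green, white, yellow} — 5 values for 5 variables — and black appears only in X's list, so X = black.
The 4 still-open variables together cover exactly {brown, green, white, yellow} — 4 values for 4 variables — and yellow appears only in V's list, so V = yellow.
No further eliminations apply; Y can still be any of brown, white.

brown, white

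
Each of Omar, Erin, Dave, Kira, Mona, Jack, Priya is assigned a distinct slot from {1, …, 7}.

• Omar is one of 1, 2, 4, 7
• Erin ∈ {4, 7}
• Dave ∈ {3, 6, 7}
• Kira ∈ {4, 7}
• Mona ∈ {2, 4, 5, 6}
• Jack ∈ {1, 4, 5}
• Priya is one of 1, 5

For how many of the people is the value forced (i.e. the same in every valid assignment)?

The 7 variables together cover exactly {1, 2, 3, 4, 5, 6, 7} — 7 values for 7 variables — and 3 appears only in Dave's list, so Dave = 3.
The 6 still-open variables draw from only 6 values {1, 2, 4, 5, 6, 7}, so each is used; only Mona can be 6, hence Mona = 6.
Among the 5 still-open variables, 2 fits only Omar (and all 5 values in {1, 2, 4, 5, 7} must be used), so Omar = 2.
Erin and Kira share exactly the 2 values {4, 7}; by pigeonhole those values go to them, so strike 4, 7 from Jack.
Determined: Omar=2, Dave=3, Mona=6. The other people each still have more than one consistent value. That makes 3.

3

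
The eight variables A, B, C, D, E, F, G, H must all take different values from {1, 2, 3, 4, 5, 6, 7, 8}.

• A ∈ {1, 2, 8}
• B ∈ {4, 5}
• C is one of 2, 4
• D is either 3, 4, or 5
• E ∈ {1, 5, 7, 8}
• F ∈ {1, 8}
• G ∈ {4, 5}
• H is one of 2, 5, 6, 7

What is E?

The 8 variables draw from only 8 values {1, 2, 3, 4, 5, 6, 7, 8}, so each is used; only D can be 3, hence D = 3.
Among the 7 still-open variables, 6 fits only H (and all 7 values in {1, 2, 4, 5, 6, 7, 8} must be used), so H = 6.
The 6 still-open variables draw from only 6 values {1, 2, 4, 5, 7, 8}, so each is used; only E can be 7, hence E = 7.

7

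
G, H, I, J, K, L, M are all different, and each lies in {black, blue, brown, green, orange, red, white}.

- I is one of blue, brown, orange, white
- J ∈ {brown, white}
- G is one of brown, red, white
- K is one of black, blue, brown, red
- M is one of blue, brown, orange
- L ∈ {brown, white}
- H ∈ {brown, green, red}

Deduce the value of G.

The 7 variables draw from only 7 values {black, blue, brown, green, orange, red, white}, so each is used; only K can be black, hence K = black.
Among the 6 still-open variables, green fits only H (and all 6 values in {blue, brown, green, orange, red, white} must be used), so H = green.
The 5 still-open variables together cover exactly {blue, brown, orange, red, white} — 5 values for 5 variables — and red appears only in G's list, so G = red.

red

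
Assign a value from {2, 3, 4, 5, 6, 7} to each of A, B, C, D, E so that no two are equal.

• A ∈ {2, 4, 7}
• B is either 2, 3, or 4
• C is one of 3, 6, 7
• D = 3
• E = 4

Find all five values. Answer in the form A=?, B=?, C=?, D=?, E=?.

A=7, B=2, C=6, D=3, E=4

D must be 3 (only option left). Strike 3 from B, C.
E's domain is down to {4}, so E = 4. So A, B can't be 4.
B must be 2 (only option left). Strike 2 from A.
A has just one choice, so A = 7. Remove 7 from C.
C's domain is down to {6}, so C = 6.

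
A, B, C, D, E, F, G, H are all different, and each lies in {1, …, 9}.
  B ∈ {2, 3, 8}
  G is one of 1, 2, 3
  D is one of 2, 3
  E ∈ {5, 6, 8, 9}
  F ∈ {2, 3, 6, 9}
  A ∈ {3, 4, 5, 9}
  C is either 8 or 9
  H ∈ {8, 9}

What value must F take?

6

Among the 8 variables, 1 fits only G (and all 8 values in {1, 2, 3, 4, 5, 6, 8, 9} must be used), so G = 1.
Among the 7 still-open variables, 4 fits only A (and all 7 values in {2, 3, 4, 5, 6, 8, 9} must be used), so A = 4.
The 6 still-open variables draw from only 6 values {2, 3, 5, 6, 8, 9}, so each is used; only E can be 5, hence E = 5.
Among the 5 still-open variables, 6 fits only F (and all 5 values in {2, 3, 6, 8, 9} must be used), so F = 6.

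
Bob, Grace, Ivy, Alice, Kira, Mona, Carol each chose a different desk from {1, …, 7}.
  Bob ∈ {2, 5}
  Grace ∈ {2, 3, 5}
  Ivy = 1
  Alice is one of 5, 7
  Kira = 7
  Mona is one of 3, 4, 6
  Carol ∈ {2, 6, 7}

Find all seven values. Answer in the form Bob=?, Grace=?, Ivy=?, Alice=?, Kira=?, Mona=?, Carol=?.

Bob=2, Grace=3, Ivy=1, Alice=5, Kira=7, Mona=4, Carol=6

Ivy has just one choice, so Ivy = 1.
Kira must be 7 (only option left). Strike 7 from Alice, Carol.
That leaves Alice = 5. So Bob, Grace can't be 5.
Bob has just one choice, so Bob = 2. Remove 2 from Grace, Carol.
That leaves Grace = 3. Remove 3 from Mona.
That leaves Carol = 6. Eliminate 6 elsewhere: Mona.
Mona's domain is down to {4}, so Mona = 4.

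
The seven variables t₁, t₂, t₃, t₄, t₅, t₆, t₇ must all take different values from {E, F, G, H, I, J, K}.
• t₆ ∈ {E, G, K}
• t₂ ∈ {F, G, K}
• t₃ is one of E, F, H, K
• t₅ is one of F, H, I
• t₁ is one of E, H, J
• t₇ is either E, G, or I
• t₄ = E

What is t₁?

t₄ has just one choice, so t₄ = E. Eliminate E elsewhere: t₁, t₃, t₆, t₇.
Among the 6 still-open variables, J fits only t₁ (and all 6 values in {F, G, H, I, J, K} must be used), so t₁ = J.

J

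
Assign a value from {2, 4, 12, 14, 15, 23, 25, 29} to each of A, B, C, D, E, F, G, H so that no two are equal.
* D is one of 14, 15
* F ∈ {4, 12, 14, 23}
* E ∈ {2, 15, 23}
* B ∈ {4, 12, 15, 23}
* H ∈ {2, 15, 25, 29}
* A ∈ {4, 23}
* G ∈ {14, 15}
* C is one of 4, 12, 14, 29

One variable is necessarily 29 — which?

C

The 8 variables draw from only 8 values {2, 4, 12, 14, 15, 23, 25, 29}, so each is used; only H can be 25, hence H = 25.
Among the 7 still-open variables, 2 fits only E (and all 7 values in {2, 4, 12, 14, 15, 23, 29} must be used), so E = 2.
The 6 still-open variables together cover exactly {4, 12, 14, 15, 23, 29} — 6 values for 6 variables — and 29 appears only in C's list, so C = 29.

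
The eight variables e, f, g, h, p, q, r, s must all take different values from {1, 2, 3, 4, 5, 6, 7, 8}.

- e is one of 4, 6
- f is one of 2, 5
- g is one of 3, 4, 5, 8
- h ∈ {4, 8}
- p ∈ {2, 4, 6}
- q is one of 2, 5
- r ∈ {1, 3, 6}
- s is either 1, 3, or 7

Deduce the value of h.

8

The 8 variables draw from only 8 values {1, 2, 3, 4, 5, 6, 7, 8}, so each is used; only s can be 7, hence s = 7.
Among the 7 still-open variables, 1 fits only r (and all 7 values in {1, 2, 3, 4, 5, 6, 8} must be used), so r = 1.
The 6 still-open variables together cover exactly {2, 3, 4, 5, 6, 8} — 6 values for 6 variables — and 3 appears only in g's list, so g = 3.
The 5 still-open variables together cover exactly {2, 4, 5, 6, 8} — 5 values for 5 variables — and 8 appears only in h's list, so h = 8.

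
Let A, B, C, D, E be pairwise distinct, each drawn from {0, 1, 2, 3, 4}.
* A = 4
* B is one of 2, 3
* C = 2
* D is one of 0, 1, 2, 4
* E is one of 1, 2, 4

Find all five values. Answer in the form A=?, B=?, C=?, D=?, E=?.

A=4, B=3, C=2, D=0, E=1

A's domain is down to {4}, so A = 4. So D, E can't be 4.
That leaves C = 2. Strike 2 from B, D, E.
E must be 1 (only option left). Strike 1 from D.
B must be 3 (only option left).
That leaves D = 0.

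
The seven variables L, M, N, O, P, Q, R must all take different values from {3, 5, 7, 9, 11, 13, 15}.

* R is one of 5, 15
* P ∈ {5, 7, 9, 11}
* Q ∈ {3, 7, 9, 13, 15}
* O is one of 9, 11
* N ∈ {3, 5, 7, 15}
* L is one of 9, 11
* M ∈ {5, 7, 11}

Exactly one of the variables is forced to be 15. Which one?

R

Among the 7 variables, 13 fits only Q (and all 7 values in {3, 5, 7, 9, 11, 13, 15} must be used), so Q = 13.
Among the 6 still-open variables, 3 fits only N (and all 6 values in {3, 5, 7, 9, 11, 15} must be used), so N = 3.
The 5 still-open variables together cover exactly {5, 7, 9, 11, 15} — 5 values for 5 variables — and 15 appears only in R's list, so R = 15.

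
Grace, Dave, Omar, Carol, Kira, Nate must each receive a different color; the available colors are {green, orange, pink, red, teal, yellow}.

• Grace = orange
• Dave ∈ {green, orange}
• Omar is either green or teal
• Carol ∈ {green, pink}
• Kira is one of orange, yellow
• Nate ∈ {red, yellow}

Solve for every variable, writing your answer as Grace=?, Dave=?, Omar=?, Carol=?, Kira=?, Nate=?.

Grace=orange, Dave=green, Omar=teal, Carol=pink, Kira=yellow, Nate=red

Grace must be orange (only option left). So Dave, Kira can't be orange.
Dave must be green (only option left). Remove green from Omar, Carol.
Omar has just one choice, so Omar = teal.
That leaves Carol = pink.
Kira's domain is down to {yellow}, so Kira = yellow. So Nate can't be yellow.
Nate has just one choice, so Nate = red.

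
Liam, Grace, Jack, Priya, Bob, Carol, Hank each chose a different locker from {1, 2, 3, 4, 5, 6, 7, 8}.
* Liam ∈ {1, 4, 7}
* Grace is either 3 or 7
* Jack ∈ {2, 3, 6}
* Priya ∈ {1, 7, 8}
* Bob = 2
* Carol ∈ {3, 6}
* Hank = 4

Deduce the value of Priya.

Bob has just one choice, so Bob = 2. So Jack can't be 2.
That leaves Hank = 4. Remove 4 from Liam.
The 5 still-open variables draw from only 5 values {1, 3, 6, 7, 8}, so each is used; only Priya can be 8, hence Priya = 8.

8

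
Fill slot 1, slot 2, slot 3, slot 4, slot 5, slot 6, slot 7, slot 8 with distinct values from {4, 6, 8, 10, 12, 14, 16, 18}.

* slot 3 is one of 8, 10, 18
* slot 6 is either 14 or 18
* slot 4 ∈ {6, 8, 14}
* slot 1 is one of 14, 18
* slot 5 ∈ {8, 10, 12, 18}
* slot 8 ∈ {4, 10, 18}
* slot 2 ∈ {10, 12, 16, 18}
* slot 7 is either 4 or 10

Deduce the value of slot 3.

8

The 8 variables draw from only 8 values {4, 6, 8, 10, 12, 14, 16, 18}, so each is used; only slot 4 can be 6, hence slot 4 = 6.
The 7 still-open variables together cover exactly {4, 8, 10, 12, 14, 16, 18} — 7 values for 7 variables — and 16 appears only in slot 2's list, so slot 2 = 16.
The 6 still-open variables draw from only 6 values {4, 8, 10, 12, 14, 18}, so each is used; only slot 5 can be 12, hence slot 5 = 12.
Among the 5 still-open variables, 8 fits only slot 3 (and all 5 values in {4, 8, 10, 14, 18} must be used), so slot 3 = 8.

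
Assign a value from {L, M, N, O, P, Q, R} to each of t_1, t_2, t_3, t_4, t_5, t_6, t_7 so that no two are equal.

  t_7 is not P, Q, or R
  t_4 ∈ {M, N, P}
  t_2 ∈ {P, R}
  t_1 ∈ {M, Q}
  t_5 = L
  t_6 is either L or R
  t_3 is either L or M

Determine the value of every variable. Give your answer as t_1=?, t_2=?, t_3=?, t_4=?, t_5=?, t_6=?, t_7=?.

t_1=Q, t_2=P, t_3=M, t_4=N, t_5=L, t_6=R, t_7=O

t_5 must be L (only option left). Strike L from t_3, t_6, t_7.
t_6's domain is down to {R}, so t_6 = R. Strike R from t_2.
t_2's domain is down to {P}, so t_2 = P. Remove P from t_4.
t_3 has just one choice, so t_3 = M. Remove M from t_1, t_4, t_7.
t_4 must be N (only option left). Strike N from t_7.
t_7 must be O (only option left).
t_1 must be Q (only option left).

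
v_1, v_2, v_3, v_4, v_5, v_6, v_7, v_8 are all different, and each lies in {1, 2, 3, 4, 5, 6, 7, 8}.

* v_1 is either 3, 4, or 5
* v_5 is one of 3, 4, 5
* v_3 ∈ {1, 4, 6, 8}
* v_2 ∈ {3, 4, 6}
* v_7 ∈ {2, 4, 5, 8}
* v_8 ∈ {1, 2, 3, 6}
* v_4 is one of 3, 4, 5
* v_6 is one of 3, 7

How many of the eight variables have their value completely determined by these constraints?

2

The 8 variables draw from only 8 values {1, 2, 3, 4, 5, 6, 7, 8}, so each is used; only v_6 can be 7, hence v_6 = 7.
v_1, v_4, v_5 share exactly the 3 values {3, 4, 5}; by pigeonhole those values go to them, so strike 3, 4, 5 from v_2, v_3, v_7, v_8.
v_2 has just one choice, so v_2 = 6. Strike 6 from v_3, v_8.
Determined: v_2=6, v_6=7. The other variables each still have more than one consistent value. That makes 2.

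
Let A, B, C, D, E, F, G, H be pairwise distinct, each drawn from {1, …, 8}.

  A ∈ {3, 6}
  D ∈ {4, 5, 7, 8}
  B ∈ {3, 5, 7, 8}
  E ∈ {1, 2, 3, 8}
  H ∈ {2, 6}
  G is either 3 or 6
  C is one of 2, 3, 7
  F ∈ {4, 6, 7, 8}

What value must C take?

7

The 8 variables draw from only 8 values {1, 2, 3, 4, 5, 6, 7, 8}, so each is used; only E can be 1, hence E = 1.
A and G between them cover only {3, 6} — a naked pair. Remove those values from B, C, F, H.
That leaves H = 2. Strike 2 from C.
So C = 7.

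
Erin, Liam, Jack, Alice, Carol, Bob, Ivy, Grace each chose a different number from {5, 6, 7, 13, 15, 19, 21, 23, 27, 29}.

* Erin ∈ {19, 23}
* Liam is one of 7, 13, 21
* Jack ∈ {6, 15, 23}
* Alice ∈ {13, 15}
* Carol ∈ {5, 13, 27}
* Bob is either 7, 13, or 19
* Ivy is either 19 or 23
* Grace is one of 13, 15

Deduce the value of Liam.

21

Erin and Ivy between them cover only {19, 23} — a naked pair. Remove those values from Jack, Bob.
Alice and Grace between them cover only {13, 15} — a naked pair. Remove those values from Liam, Jack, Carol, Bob.
That leaves Jack = 6.
Bob must be 7 (only option left). Strike 7 from Liam.
So Liam = 21.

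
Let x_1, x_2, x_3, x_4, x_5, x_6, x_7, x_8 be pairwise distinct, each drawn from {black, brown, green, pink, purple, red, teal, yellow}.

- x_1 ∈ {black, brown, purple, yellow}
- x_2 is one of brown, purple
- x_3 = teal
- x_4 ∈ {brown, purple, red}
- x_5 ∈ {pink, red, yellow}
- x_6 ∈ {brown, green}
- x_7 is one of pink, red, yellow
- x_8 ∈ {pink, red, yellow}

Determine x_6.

green

x_3 has just one choice, so x_3 = teal.
The 7 still-open variables draw from only 7 values {black, brown, green, pink, purple, red, yellow}, so each is used; only x_1 can be black, hence x_1 = black.
The 6 still-open variables together cover exactly {brown, green, pink, purple, red, yellow} — 6 values for 6 variables — and green appears only in x_6's list, so x_6 = green.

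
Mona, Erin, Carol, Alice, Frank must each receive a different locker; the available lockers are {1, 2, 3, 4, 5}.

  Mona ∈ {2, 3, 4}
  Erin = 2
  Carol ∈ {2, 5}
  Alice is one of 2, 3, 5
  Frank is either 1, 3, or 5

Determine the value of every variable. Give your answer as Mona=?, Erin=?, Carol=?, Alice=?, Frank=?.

Erin's domain is down to {2}, so Erin = 2. Eliminate 2 elsewhere: Mona, Carol, Alice.
That leaves Carol = 5. Eliminate 5 elsewhere: Alice, Frank.
That leaves Alice = 3. Strike 3 from Mona, Frank.
That leaves Frank = 1.
That leaves Mona = 4.

Mona=4, Erin=2, Carol=5, Alice=3, Frank=1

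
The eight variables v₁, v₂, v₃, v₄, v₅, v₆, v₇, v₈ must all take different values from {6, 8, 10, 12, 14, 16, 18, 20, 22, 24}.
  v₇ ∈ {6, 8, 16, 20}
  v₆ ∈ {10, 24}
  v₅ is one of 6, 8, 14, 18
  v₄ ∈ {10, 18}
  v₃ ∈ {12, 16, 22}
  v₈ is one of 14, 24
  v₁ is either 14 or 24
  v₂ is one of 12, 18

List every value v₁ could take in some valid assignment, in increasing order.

14, 24

The 2 variables v₁ and v₈ are confined to {14, 24}, which locks those values in; drop them from v₅, v₆.
That leaves v₆ = 10. So v₄ can't be 10.
v₄ has just one choice, so v₄ = 18. Strike 18 from v₂, v₅.
v₂ must be 12 (only option left). Strike 12 from v₃.
No further eliminations apply; v₁ can still be any of 14, 24.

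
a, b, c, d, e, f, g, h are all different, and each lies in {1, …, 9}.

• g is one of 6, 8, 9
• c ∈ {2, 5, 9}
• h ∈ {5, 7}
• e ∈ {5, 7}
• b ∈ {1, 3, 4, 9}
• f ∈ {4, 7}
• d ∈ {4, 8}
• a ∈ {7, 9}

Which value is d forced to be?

e and h share exactly the 2 values {5, 7}; by pigeonhole those values go to them, so strike 5, 7 from a, c, f.
a must be 9 (only option left). Strike 9 from b, c, g.
That leaves c = 2.
f's domain is down to {4}, so f = 4. So b, d can't be 4.
So d = 8.

8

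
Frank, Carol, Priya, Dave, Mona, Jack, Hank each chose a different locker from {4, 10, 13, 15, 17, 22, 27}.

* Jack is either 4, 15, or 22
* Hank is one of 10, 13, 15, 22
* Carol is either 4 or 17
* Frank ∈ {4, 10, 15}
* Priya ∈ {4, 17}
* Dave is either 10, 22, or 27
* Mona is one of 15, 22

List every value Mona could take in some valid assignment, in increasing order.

The 7 variables together cover exactly {4, 10, 13, 15, 17, 22, 27} — 7 values for 7 variables — and 13 appears only in Hank's list, so Hank = 13.
The 6 still-open variables draw from only 6 values {4, 10, 15, 17, 22, 27}, so each is used; only Dave can be 27, hence Dave = 27.
The 5 still-open variables draw from only 5 values {4, 10, 15, 17, 22}, so each is used; only Frank can be 10, hence Frank = 10.
Carol and Priya between them cover only {4, 17} — a naked pair. Remove those values from Jack.
No further eliminations apply; Mona can still be any of 15, 22.

15, 22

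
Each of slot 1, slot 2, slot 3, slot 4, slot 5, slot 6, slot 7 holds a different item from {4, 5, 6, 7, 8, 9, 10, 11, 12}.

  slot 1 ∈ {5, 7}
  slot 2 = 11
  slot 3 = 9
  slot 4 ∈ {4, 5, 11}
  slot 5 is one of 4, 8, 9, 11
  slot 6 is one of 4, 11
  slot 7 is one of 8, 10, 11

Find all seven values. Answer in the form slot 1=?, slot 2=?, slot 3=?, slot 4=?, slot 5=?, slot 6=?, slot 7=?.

slot 2's domain is down to {11}, so slot 2 = 11. So slot 4, slot 5, slot 6, slot 7 can't be 11.
slot 3 has just one choice, so slot 3 = 9. So slot 5 can't be 9.
slot 6 must be 4 (only option left). Strike 4 from slot 4, slot 5.
slot 4's domain is down to {5}, so slot 4 = 5. So slot 1 can't be 5.
slot 5's domain is down to {8}, so slot 5 = 8. So slot 7 can't be 8.
slot 7's domain is down to {10}, so slot 7 = 10.
slot 1 must be 7 (only option left).

slot 1=7, slot 2=11, slot 3=9, slot 4=5, slot 5=8, slot 6=4, slot 7=10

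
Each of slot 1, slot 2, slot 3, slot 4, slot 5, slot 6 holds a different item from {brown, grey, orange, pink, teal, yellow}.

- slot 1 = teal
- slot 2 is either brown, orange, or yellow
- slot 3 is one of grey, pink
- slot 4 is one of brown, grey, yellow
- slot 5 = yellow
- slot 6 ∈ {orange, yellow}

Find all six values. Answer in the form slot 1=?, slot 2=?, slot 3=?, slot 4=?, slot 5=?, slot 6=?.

slot 1=teal, slot 2=brown, slot 3=pink, slot 4=grey, slot 5=yellow, slot 6=orange

slot 1's domain is down to {teal}, so slot 1 = teal.
slot 5 has just one choice, so slot 5 = yellow. So slot 2, slot 4, slot 6 can't be yellow.
slot 6 has just one choice, so slot 6 = orange. Remove orange from slot 2.
slot 2's domain is down to {brown}, so slot 2 = brown. So slot 4 can't be brown.
slot 4's domain is down to {grey}, so slot 4 = grey. Eliminate grey elsewhere: slot 3.
slot 3's domain is down to {pink}, so slot 3 = pink.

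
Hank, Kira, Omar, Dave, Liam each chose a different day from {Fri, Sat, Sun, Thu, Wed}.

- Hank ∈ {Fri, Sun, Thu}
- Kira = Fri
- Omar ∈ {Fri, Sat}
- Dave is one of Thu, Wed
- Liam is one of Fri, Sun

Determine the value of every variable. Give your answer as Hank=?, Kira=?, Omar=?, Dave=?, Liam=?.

Kira's domain is down to {Fri}, so Kira = Fri. Eliminate Fri elsewhere: Hank, Omar, Liam.
Omar's domain is down to {Sat}, so Omar = Sat.
Liam must be Sun (only option left). So Hank can't be Sun.
Hank has just one choice, so Hank = Thu. Strike Thu from Dave.
Dave must be Wed (only option left).

Hank=Thu, Kira=Fri, Omar=Sat, Dave=Wed, Liam=Sun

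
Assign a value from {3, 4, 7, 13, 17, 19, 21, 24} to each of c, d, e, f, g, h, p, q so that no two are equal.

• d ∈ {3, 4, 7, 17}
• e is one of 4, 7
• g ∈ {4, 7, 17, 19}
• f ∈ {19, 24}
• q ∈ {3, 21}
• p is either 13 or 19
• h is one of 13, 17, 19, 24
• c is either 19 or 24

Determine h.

17

The 8 variables together cover exactly {3, 4, 7, 13, 17, 19, 21, 24} — 8 values for 8 variables — and 21 appears only in q's list, so q = 21.
Among the 7 still-open variables, 3 fits only d (and all 7 values in {3, 4, 7, 13, 17, 19, 24} must be used), so d = 3.
c and f share exactly the 2 values {19, 24}; by pigeonhole those values go to them, so strike 19, 24 from g, h, p.
p has just one choice, so p = 13. Eliminate 13 elsewhere: h.
So h = 17.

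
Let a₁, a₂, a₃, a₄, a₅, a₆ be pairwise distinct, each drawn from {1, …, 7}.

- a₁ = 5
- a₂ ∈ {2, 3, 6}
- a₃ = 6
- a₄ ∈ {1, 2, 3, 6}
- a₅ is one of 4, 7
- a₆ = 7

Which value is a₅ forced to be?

4

a₁ has just one choice, so a₁ = 5.
That leaves a₃ = 6. Strike 6 from a₂, a₄.
That leaves a₆ = 7. So a₅ can't be 7.
So a₅ = 4.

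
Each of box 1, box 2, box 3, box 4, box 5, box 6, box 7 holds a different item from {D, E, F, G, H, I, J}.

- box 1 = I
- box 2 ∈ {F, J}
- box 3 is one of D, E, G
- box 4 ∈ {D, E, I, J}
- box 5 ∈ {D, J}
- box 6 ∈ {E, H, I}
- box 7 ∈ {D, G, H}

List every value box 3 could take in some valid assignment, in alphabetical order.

D, E, G

box 1 has just one choice, so box 1 = I. Strike I from box 4, box 6.
Among the 6 still-open variables, F fits only box 2 (and all 6 values in {D, E, F, G, H, J} must be used), so box 2 = F.
No further eliminations apply; box 3 can still be any of D, E, G.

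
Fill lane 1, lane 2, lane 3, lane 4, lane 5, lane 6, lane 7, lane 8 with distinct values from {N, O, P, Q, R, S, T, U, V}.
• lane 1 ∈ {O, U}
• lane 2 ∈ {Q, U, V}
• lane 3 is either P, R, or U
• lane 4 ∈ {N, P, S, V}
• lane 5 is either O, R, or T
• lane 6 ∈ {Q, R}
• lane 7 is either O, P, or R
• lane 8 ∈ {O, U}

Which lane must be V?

lane 2

lane 1 and lane 8 share exactly the 2 values {O, U}; by pigeonhole those values go to them, so strike O, U from lane 2, lane 3, lane 5, lane 7.
lane 3 and lane 7 between them cover only {P, R} — a naked pair. Remove those values from lane 4, lane 5, lane 6.
lane 5 has just one choice, so lane 5 = T.
lane 6 must be Q (only option left). Strike Q from lane 2.
So V goes to lane 2.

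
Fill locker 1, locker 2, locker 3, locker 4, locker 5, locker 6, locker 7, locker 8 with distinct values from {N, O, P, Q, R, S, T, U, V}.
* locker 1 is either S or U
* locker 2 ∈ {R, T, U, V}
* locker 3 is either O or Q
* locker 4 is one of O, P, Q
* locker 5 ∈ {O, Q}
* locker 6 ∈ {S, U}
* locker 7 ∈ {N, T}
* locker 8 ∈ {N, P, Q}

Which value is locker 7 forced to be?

locker 1 and locker 6 share exactly the 2 values {S, U}; by pigeonhole those values go to them, so strike S, U from locker 2.
locker 3 and locker 5 between them cover only {O, Q} — a naked pair. Remove those values from locker 4, locker 8.
That leaves locker 4 = P. Eliminate P elsewhere: locker 8.
locker 8 has just one choice, so locker 8 = N. So locker 7 can't be N.
So locker 7 = T.

T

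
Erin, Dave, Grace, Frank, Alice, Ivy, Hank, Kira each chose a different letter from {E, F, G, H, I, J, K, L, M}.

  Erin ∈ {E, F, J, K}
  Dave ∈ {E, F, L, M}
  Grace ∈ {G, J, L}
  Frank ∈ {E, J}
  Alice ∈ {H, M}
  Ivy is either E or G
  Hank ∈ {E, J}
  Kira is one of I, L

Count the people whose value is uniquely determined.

The 2 variables Frank and Hank are confined to {E, J}, which locks those values in; drop them from Erin, Dave, Grace, Ivy.
Ivy has just one choice, so Ivy = G. Eliminate G elsewhere: Grace.
Grace has just one choice, so Grace = L. So Dave, Kira can't be L.
That leaves Kira = I.
Determined: Grace=L, Ivy=G, Kira=I. The other people each still have more than one consistent value. That makes 3.

3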